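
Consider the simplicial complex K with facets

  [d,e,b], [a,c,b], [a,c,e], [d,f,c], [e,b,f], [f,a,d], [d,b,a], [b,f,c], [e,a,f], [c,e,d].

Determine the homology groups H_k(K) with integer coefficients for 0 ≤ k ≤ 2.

Take the total order a < b < c < d < e < f on the vertex set. Then K (dimension 2) consists of the simplices:

  0-simplices (6): a, b, c, d, e, f
  1-simplices (15): ab, ac, ad, ae, af, bc, bd, be, bf, cd, ce, cf, de, df, ef
  2-simplices (10): abc, abd, ace, adf, aef, bcf, bde, bef, cde, cdf

Hence C_0 ≅ Z^6, C_1 ≅ Z^15, C_2 ≅ Z^10.

∂_1: C_1 → C_0 sends each edge [p,q] (with p < q) to q − p.
The 6×15 boundary matrix has rank 5 and Smith normal form diag(1,1,1,1,1).

Boundary ∂_2: C_2 → C_1 maps a triangle to the signed sum of its edges. For instance
  ∂cdf = df − cf + cd,
  ∂bef = ef − bf + be.
This gives a 15×10 integer matrix of rank 10; reducing to Smith normal form yields diagonal entries (1,1,1,1,1,1,1,1,1,2).

From H_k ≅ ker(∂_k) / im(∂_{k+1}) we obtain:

  H_0: rank C_0 − rank ∂_1 = 6 − 5 = 1, and the invariant factors of ∂_1 are all 1, so H_0 ≅ Z.
  H_1: rank ker ∂_1 − rank ∂_2 = (15 − 5) − 10 = 0, and ∂_2 has invariant factor 2 > 1, so H_1 ≅ Z_2.
  H_2: rank ker ∂_2 − rank ∂_3 = (10 − 10) − 0 = 0, and there is no ∂_3, so H_2 ≅ 0.

As a check, the Euler characteristic is 6 − 15 + 10 = 1, which agrees with 1 − 0 + 0 = 1.
(K is a triangulation of the real projective plane RP^2.)

H_0 ≅ Z,  H_1 ≅ Z_2,  H_2 = 0.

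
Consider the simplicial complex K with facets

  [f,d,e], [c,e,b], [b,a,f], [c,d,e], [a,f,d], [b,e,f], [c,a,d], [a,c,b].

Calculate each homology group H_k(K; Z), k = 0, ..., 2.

Fix the vertex order a < b < c < d < e < f and write every simplex with vertices in increasing order. Then dim K = 2 and the simplices of K are:

  0-simplices (6): a, b, c, d, e, f
  1-simplices (12): ab, ac, ad, af, bc, be, bf, cd, ce, de, df, ef
  2-simplices (8): abc, abf, acd, adf, bce, bef, cde, def

Hence C_0 ≅ Z^6, C_1 ≅ Z^12, C_2 ≅ Z^8.

The boundary map ∂_1: C_1 → C_0 is given by ∂[p,q] = [q] − [p].
As a 6×12 matrix over Z this has rank 5, with invariant factors (1,1,1,1,1).

The boundary map ∂_2: C_2 → C_1 acts by ∂[p,q,r] = [q,r] − [p,r] + [p,q]. For instance
  ∂adf = df − af + ad,
  ∂abc = bc − ac + ab.
The 12×8 boundary matrix has rank 7 and Smith normal form diag(1,1,1,1,1,1,1).

Reading off H_k = ker ∂_k / im ∂_{k+1}:

  H_0: rank C_0 − rank ∂_1 = 6 − 5 = 1, and the invariant factors of ∂_1 are all 1, so H_0 ≅ Z.
  H_1: rank ker ∂_1 − rank ∂_2 = (12 − 5) − 7 = 0, and the invariant factors of ∂_2 are all 1, so H_1 ≅ 0.
  H_2: rank ker ∂_2 − rank ∂_3 = (8 − 7) − 0 = 1, and there is no ∂_3, so H_2 ≅ Z.

H_0 = Z,  H_1 = 0,  H_2 = Z.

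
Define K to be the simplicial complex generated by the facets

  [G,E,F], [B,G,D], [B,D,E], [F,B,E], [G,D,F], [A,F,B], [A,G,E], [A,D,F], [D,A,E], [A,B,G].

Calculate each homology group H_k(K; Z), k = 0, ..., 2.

Order the vertices as A < B < D < E < F < G. Listing each simplex with vertices in this order, K has dimension 2 with simplices:

  0-simplices (6): A, B, D, E, F, G
  1-simplices (15): AB, AD, AE, AF, AG, BD, BE, BF, BG, DE, DF, DG, EF, EG, FG
  2-simplices (10): ABF, ABG, ADE, ADF, AEG, BDE, BDG, BEF, DFG, EFG

so the chain groups are C_0 ≅ Z^6, C_1 ≅ Z^15, C_2 ≅ Z^10.

∂_1: C_1 → C_0 sends each edge [p,q] (with p < q) to q − p.
This gives a 6×15 integer matrix of rank 5; reducing to Smith normal form yields diagonal entries (1,1,1,1,1).

The boundary map ∂_2: C_2 → C_1 sends each 2-simplex [p,q,r] to [q,r] − [p,r] + [p,q]. For instance
  ∂DFG = FG − DG + DF,
  ∂BDE = DE − BE + BD.
This gives a 15×10 integer matrix of rank 10; reducing to Smith normal form yields diagonal entries (1,1,1,1,1,1,1,1,1,2).

Computing H_k = (kernel of ∂_k) / (image of ∂_{k+1}):

  H_0: rank C_0 − rank ∂_1 = 6 − 5 = 1, and the invariant factors of ∂_1 are all 1, so H_0 = Z.
  H_1: rank ker ∂_1 − rank ∂_2 = (15 − 5) − 10 = 0, and ∂_2 has invariant factor 2 > 1, so H_1 = Z/2Z.
  H_2: rank ker ∂_2 − rank ∂_3 = (10 − 10) − 0 = 0, and there is no ∂_3, so H_2 = 0.

As a check, the Euler characteristic is 6 − 15 + 10 = 1, which agrees with 1 − 0 + 0 = 1.

H_0 = Z,  H_1 = Z/2Z,  H_2 = 0.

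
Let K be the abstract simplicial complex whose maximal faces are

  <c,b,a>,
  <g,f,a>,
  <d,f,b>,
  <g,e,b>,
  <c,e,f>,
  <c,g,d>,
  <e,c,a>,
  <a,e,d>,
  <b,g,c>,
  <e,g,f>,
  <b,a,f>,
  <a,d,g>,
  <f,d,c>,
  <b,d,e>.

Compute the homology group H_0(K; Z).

Fix the vertex order a < b < c < d < e < f < g and write every simplex with vertices in increasing order. Then dim K = 2 and the simplices of K are:

  0-simplices (7): a, b, c, d, e, f, g
  1-simplices (21): ab, ac, ad, ae, af, ag, bc, bd, be, bf, bg, cd, ce, cf, cg, de, df, dg, ef, eg, fg
  2-simplices (14): abc, abf, ace, ade, adg, afg, bcg, bde, bdf, beg, cdf, cdg, cef, efg

Hence C_0 ≅ Z^7, C_1 ≅ Z^21, C_2 ≅ Z^14.

∂_1: C_1 → C_0 sends each edge [p,q] (with p < q) to q − p. For instance
  ∂be = e − b.
This gives a 7×21 integer matrix of rank 6; reducing to Smith normal form yields diagonal entries (1,1,1,1,1,1).

∂_2: C_2 → C_1 maps a triangle to the signed sum of its edges. For instance
  ∂bcg = cg − bg + bc,
  ∂bde = de − be + bd.
The resulting 21×14 matrix has rank 13, and its Smith normal form has invariant factors (1,1,1,1,1,1,1,1,1,1,1,1,1).

From H_k ≅ ker(∂_k) / im(∂_{k+1}) we obtain:

  H_0: rank C_0 − rank ∂_1 = 7 − 6 = 1, and the invariant factors of ∂_1 are all 1, so H_0 = Z.

H_0 ≅ Z.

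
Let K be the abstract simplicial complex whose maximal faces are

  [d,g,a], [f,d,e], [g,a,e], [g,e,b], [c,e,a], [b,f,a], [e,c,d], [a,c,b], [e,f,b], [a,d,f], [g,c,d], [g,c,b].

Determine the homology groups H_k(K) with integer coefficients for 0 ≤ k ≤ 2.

H_0 ≅ Z,  H_1 ≅ Z/2Z,  H_2 = 0.

Order the vertices as a < b < c < d < e < f < g. Listing each simplex with vertices in this order, K has dimension 2 with simplices:

  0-simplices (7): a, b, c, d, e, f, g
  1-simplices (18): ab, ac, ad, ae, af, ag, bc, be, bf, bg, cd, ce, cg, de, df, dg, ef, eg
  2-simplices (12): abc, abf, ace, adf, adg, aeg, bcg, bef, beg, cde, cdg, def

giving chain groups C_0 ≅ Z^7, C_1 ≅ Z^18, C_2 ≅ Z^12.

The boundary map ∂_1: C_1 → C_0 maps an edge to its endpoints' difference, ∂[p,q] = q − p. For instance
  ∂be = e − b.
This gives a 7×18 integer matrix of rank 6; reducing to Smith normal form yields diagonal entries (1,1,1,1,1,1).

∂_2: C_2 → C_1 sends each 2-simplex [p,q,r] to [q,r] − [p,r] + [p,q]. For instance
  ∂abc = bc − ac + ab,
  ∂ace = ce − ae + ac.
The resulting 18×12 matrix has rank 12, and its Smith normal form has invariant factors (1,1,1,1,1,1,1,1,1,1,1,2).

Computing H_k = (kernel of ∂_k) / (image of ∂_{k+1}):

  H_0: rank C_0 − rank ∂_1 = 7 − 6 = 1, and the invariant factors of ∂_1 are all 1, so H_0 ≅ Z.
  H_1: rank ker ∂_1 − rank ∂_2 = (18 − 6) − 12 = 0, and ∂_2 has invariant factor 2 > 1, so H_1 ≅ Z/2Z.
  H_2: rank ker ∂_2 − rank ∂_3 = (12 − 12) − 0 = 0, and there is no ∂_3, so H_2 ≅ 0.

As a check, the Euler characteristic is 7 − 18 + 12 = 1, which agrees with 1 − 0 + 0 = 1.
(K is a triangulation of the real projective plane RP^2.)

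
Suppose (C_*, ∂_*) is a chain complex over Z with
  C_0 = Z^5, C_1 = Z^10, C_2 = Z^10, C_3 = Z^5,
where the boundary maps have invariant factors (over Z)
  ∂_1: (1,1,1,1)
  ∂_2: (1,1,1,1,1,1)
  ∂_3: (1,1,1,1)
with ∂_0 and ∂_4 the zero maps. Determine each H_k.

H_0: b_0 = 5 − 0 − 4 = 1; torsion from ∂_1 factors > 1: none. So H_0 = Z.
H_1: b_1 = 10 − 4 − 6 = 0; torsion from ∂_2 factors > 1: none. So H_1 = 0.
H_2: b_2 = 10 − 6 − 4 = 0; torsion from ∂_3 factors > 1: none. So H_2 = 0.
H_3: b_3 = 5 − 4 − 0 = 1; torsion from ∂_4 factors > 1: none. So H_3 = Z.

H_0 = Z,  H_1 = 0,  H_2 = 0,  H_3 = Z.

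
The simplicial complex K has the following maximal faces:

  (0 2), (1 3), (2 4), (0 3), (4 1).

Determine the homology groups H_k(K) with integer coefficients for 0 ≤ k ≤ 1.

K has 5 vertices, 5 edges.
rank ∂_0 = 0, rank ∂_1 = 4 ⇒ b_0 = 5 − 0 − 4 = 1; all invariant factors of ∂_1 are 1 so no torsion. So H_0 = Z.
rank ∂_1 = 4, rank ∂_2 = 0 ⇒ b_1 = 5 − 4 − 0 = 1. So H_1 = Z.

H_0 ≅ Z,  H_1 ≅ Z.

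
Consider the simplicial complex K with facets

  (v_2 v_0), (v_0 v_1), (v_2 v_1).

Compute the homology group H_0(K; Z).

H_0 = Z.

We work with the vertex ordering v_0 < v_1 < v_2. The simplices of K, each written with vertices in increasing order, are:

  0-simplices (3): [v_0], [v_1], [v_2]
  1-simplices (3): [v_0,v_1], [v_0,v_2], [v_1,v_2]

giving chain groups C_0 ≅ Z^3, C_1 ≅ Z^3.

Boundary ∂_1: C_1 → C_0 sends each edge [p,q] (with p < q) to q − p. For instance
  ∂[v_0,v_2] = [v_2] − [v_0].
The resulting 3×3 matrix has rank 2, and its Smith normal form has invariant factors (1,1).

Reading off H_k = ker ∂_k / im ∂_{k+1}:

  H_0: rank C_0 − rank ∂_1 = 3 − 2 = 1, and the invariant factors of ∂_1 are all 1, so H_0 = Z.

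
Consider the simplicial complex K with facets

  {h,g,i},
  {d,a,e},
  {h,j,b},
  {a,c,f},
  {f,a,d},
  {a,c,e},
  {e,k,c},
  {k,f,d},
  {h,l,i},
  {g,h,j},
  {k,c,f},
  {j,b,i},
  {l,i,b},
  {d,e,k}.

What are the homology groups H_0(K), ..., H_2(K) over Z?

Order the vertices as a < b < c < d < e < f < g < h < i < j < k < l. Listing each simplex with vertices in this order, K has dimension 2 with simplices:

  0-simplices (12): a, b, c, d, e, f, g, h, i, j, k, l
  1-simplices (24): ac, ad, ae, af, bh, bi, bj, bl, ce, cf, ck, de, df, dk, ek, fk, gh, gi, gj, hi, hj, hl, ij, il
  2-simplices (14): ace, acf, ade, adf, bhj, bij, bil, cek, cfk, dek, dfk, ghi, ghj, hil

giving chain groups C_0 ≅ Z^12, C_1 ≅ Z^24, C_2 ≅ Z^14.

The boundary map ∂_1: C_1 → C_0 sends each edge [p,q] (with p < q) to q − p.
As a 12×24 matrix over Z this has rank 10, with invariant factors (1,1,1,1,1,1,1,1,1,1).

∂_2: C_2 → C_1 acts by ∂[p,q,r] = [q,r] − [p,r] + [p,q]. For instance
  ∂ghj = hj − gj + gh,
  ∂ade = de − ae + ad.
As a 24×14 matrix over Z this has rank 13, with invariant factors (1,1,1,1,1,1,1,1,1,1,1,1,1).

Now H_k = ker ∂_k / im ∂_{k+1}, so:

  H_0: rank C_0 − rank ∂_1 = 12 − 10 = 2, and the invariant factors of ∂_1 are all 1, so H_0 ≅ Z^2.
  H_1: rank ker ∂_1 − rank ∂_2 = (24 − 10) − 13 = 1, and the invariant factors of ∂_2 are all 1, so H_1 ≅ Z.
  H_2: rank ker ∂_2 − rank ∂_3 = (14 − 13) − 0 = 1, and there is no ∂_3, so H_2 ≅ Z.

H_0 = Z^2,  H_1 = Z,  H_2 = Z.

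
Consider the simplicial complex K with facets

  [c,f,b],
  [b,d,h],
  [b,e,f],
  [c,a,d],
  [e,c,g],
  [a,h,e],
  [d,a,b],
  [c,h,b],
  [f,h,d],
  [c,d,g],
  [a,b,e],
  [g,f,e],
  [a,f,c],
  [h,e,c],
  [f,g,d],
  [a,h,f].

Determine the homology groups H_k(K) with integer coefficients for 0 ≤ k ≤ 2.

H_0 ≅ Z,  H_1 ≅ Z^2,  H_2 ≅ Z.

We work with the vertex ordering a < b < c < d < e < f < g < h. The simplices of K, each written with vertices in increasing order, are:

  0-simplices (8): a, b, c, d, e, f, g, h
  1-simplices (24): ab, ac, ad, ae, af, ah, bc, bd, be, bf, bh, cd, ce, cf, cg, ch, df, dg, dh, ef, eg, eh, fg, fh
  2-simplices (16): abd, abe, acd, acf, aeh, afh, bcf, bch, bdh, bef, cdg, ceg, ceh, dfg, dfh, efg

Hence C_0 ≅ Z^8, C_1 ≅ Z^24, C_2 ≅ Z^16.

∂_1: C_1 → C_0 maps an edge to its endpoints' difference, ∂[p,q] = q − p.
As a 8×24 matrix over Z this has rank 7, with invariant factors (1,1,1,1,1,1,1).

∂_2: C_2 → C_1 acts by ∂[p,q,r] = [q,r] − [p,r] + [p,q]. For instance
  ∂bch = ch − bh + bc,
  ∂abd = bd − ad + ab.
The 24×16 boundary matrix has rank 15 and Smith normal form diag(1,1,1,1,1,1,1,1,1,1,1,1,1,1,1).

Computing H_k = (kernel of ∂_k) / (image of ∂_{k+1}):

  H_0: rank C_0 − rank ∂_1 = 8 − 7 = 1, and the invariant factors of ∂_1 are all 1, so H_0 = Z.
  H_1: rank ker ∂_1 − rank ∂_2 = (24 − 7) − 15 = 2, and the invariant factors of ∂_2 are all 1, so H_1 = Z^2.
  H_2: rank ker ∂_2 − rank ∂_3 = (16 − 15) − 0 = 1, and there is no ∂_3, so H_2 = Z.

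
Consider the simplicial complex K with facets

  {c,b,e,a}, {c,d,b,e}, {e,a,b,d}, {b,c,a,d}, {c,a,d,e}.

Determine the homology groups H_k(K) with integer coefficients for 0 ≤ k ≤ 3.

We work with the vertex ordering a < b < c < d < e. The simplices of K, each written with vertices in increasing order, are:

  0-simplices (5): a, b, c, d, e
  1-simplices (10): ab, ac, ad, ae, bc, bd, be, cd, ce, de
  2-simplices (10): abc, abd, abe, acd, ace, ade, bcd, bce, bde, cde
  3-simplices (5): abcd, abce, abde, acde, bcde

giving chain groups C_0 ≅ Z^5, C_1 ≅ Z^10, C_2 ≅ Z^10, C_3 ≅ Z^5.

The boundary map ∂_1: C_1 → C_0 sends each edge [p,q] (with p < q) to q − p. For instance
  ∂bd = d − b.
The resulting 5×10 matrix has rank 4, and its Smith normal form has invariant factors (1,1,1,1).

∂_2: C_2 → C_1 maps a triangle to the signed sum of its edges. For instance
  ∂cde = de − ce + cd,
  ∂ace = ce − ae + ac.
As a 10×10 matrix over Z this has rank 6, with invariant factors (1,1,1,1,1,1).

The boundary map ∂_3: C_3 → C_2 sends each 3-simplex σ to the alternating sum Σ_i (−1)^i (σ with its i-th vertex removed). For instance
  ∂abcd = bcd − acd + abd − abc,
  ∂acde = cde − ade + ace − acd.
The resulting 10×5 matrix has rank 4, and its Smith normal form has invariant factors (1,1,1,1).

From H_k ≅ ker(∂_k) / im(∂_{k+1}) we obtain:

  H_0: rank C_0 − rank ∂_1 = 5 − 4 = 1, and the invariant factors of ∂_1 are all 1, so H_0 = Z.
  H_1: rank ker ∂_1 − rank ∂_2 = (10 − 4) − 6 = 0, and the invariant factors of ∂_2 are all 1, so H_1 = 0.
  H_2: rank ker ∂_2 − rank ∂_3 = (10 − 6) − 4 = 0, and the invariant factors of ∂_3 are all 1, so H_2 = 0.
  H_3: rank ker ∂_3 − rank ∂_4 = (5 − 4) − 0 = 1, and there is no ∂_4, so H_3 = Z.

(K is a triangulation of the 3-sphere S^3.)

H_0 ≅ Z,  H_1 = 0,  H_2 = 0,  H_3 ≅ Z.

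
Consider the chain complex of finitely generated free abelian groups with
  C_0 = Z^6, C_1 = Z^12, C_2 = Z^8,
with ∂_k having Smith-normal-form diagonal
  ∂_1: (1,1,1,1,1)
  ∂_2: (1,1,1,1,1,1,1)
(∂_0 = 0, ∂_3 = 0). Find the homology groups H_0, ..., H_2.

H_0: b_0 = 6 − 0 − 5 = 1; torsion from ∂_1 factors > 1: none. So H_0 ≅ Z.
H_1: b_1 = 12 − 5 − 7 = 0; torsion from ∂_2 factors > 1: none. So H_1 ≅ 0.
H_2: b_2 = 8 − 7 − 0 = 1; torsion from ∂_3 factors > 1: none. So H_2 ≅ Z.

H_0 ≅ Z,  H_1 = 0,  H_2 ≅ Z.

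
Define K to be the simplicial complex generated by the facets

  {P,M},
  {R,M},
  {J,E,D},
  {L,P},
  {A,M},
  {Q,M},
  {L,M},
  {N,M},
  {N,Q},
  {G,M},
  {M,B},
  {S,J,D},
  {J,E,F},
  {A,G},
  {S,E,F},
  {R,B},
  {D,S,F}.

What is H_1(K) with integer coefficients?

H_1 = Z^5.

Order the vertices as A < B < D < E < F < G < J < L < M < N < P < Q < R < S. Listing each simplex with vertices in this order, K has dimension 2 with simplices:

  0-simplices (14): A, B, D, E, F, G, J, L, M, N, P, Q, R, S
  1-simplices (22): AG, AM, BM, BR, DE, DF, DJ, DS, EF, EJ, ES, FJ, FS, GM, JS, LM, LP, MN, MP, MQ, MR, NQ
  2-simplices (5): DEJ, DFS, DJS, EFJ, EFS

Hence C_0 ≅ Z^14, C_1 ≅ Z^22, C_2 ≅ Z^5.

∂_1: C_1 → C_0 maps an edge to its endpoints' difference, ∂[p,q] = q − p.
The resulting 14×22 matrix has rank 12, and its Smith normal form has invariant factors (1,1,1,1,1,1,1,1,1,1,1,1).

Boundary ∂_2: C_2 → C_1 acts by ∂[p,q,r] = [q,r] − [p,r] + [p,q]. For instance
  ∂DFS = FS − DS + DF,
  ∂EFJ = FJ − EJ + EF.
The 22×5 boundary matrix has rank 5 and Smith normal form diag(1,1,1,1,1).

Now H_k = ker ∂_k / im ∂_{k+1}, so:

  H_1: rank ker ∂_1 − rank ∂_2 = (22 − 12) − 5 = 5, and the invariant factors of ∂_2 are all 1, so H_1 = Z^5.

(K is a triangulation of the disjoint union of the Möbius band and a wedge of 4 circles.)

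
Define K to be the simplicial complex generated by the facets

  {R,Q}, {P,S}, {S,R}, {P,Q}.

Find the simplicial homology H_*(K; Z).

H_0 ≅ Z,  H_1 ≅ Z.

Fix the vertex order P < Q < R < S and write every simplex with vertices in increasing order. Then dim K = 1 and the simplices of K are:

  0-simplices (4): P, Q, R, S
  1-simplices (4): PQ, PS, QR, RS

so the chain groups are C_0 ≅ Z^4, C_1 ≅ Z^4.

∂_1: C_1 → C_0 is given by ∂[p,q] = [q] − [p]. For instance
  ∂QR = R − Q.
As a 4×4 matrix over Z this has rank 3, with invariant factors (1,1,1).

From H_k ≅ ker(∂_k) / im(∂_{k+1}) we obtain:

  H_0: rank C_0 − rank ∂_1 = 4 − 3 = 1, and the invariant factors of ∂_1 are all 1, so H_0 = Z.
  H_1: rank ker ∂_1 − rank ∂_2 = (4 − 3) − 0 = 1, and there is no ∂_2, so H_1 = Z.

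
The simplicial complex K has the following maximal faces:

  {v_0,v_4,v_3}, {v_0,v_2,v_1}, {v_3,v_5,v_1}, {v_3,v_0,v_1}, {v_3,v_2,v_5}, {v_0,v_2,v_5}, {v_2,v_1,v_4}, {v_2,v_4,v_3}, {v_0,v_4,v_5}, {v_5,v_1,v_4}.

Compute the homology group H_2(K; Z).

H_2 = 0.

K has 6 vertices, 15 edges, 10 triangles.
rank ∂_2 = 10, rank ∂_3 = 0 ⇒ b_2 = 10 − 10 − 0 = 0. So H_2 = 0.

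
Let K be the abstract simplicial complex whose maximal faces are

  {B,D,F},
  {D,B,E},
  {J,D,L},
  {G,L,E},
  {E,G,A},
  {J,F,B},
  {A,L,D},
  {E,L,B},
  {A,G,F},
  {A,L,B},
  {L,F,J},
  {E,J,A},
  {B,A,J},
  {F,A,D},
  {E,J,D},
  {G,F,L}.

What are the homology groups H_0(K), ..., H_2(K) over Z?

K has 8 vertices, 24 edges, 16 triangles.
rank ∂_0 = 0, rank ∂_1 = 7 ⇒ b_0 = 8 − 0 − 7 = 1; all invariant factors of ∂_1 are 1 so no torsion. So H_0 ≅ Z.
rank ∂_1 = 7, rank ∂_2 = 15 ⇒ b_1 = 24 − 7 − 15 = 2; all invariant factors of ∂_2 are 1 so no torsion. So H_1 ≅ Z^2.
rank ∂_2 = 15, rank ∂_3 = 0 ⇒ b_2 = 16 − 15 − 0 = 1. So H_2 ≅ Z.

H_0 ≅ Z,  H_1 ≅ Z^2,  H_2 ≅ Z.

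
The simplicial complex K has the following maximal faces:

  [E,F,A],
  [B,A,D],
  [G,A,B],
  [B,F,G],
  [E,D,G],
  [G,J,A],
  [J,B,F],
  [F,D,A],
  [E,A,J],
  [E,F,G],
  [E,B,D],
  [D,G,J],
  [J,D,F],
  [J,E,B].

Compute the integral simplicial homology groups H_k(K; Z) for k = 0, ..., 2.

H_0 = Z,  H_1 = Z^2,  H_2 = Z.

Take the total order A < B < D < E < F < G < J on the vertex set. Then K (dimension 2) consists of the simplices:

  0-simplices (7): A, B, D, E, F, G, J
  1-simplices (21): AB, AD, AE, AF, AG, AJ, BD, BE, BF, BG, BJ, DE, DF, DG, DJ, EF, EG, EJ, FG, FJ, GJ
  2-simplices (14): ABD, ABG, ADF, AEF, AEJ, AGJ, BDE, BEJ, BFG, BFJ, DEG, DFJ, DGJ, EFG

Hence C_0 ≅ Z^7, C_1 ≅ Z^21, C_2 ≅ Z^14.

∂_1: C_1 → C_0 is given by ∂[p,q] = [q] − [p]. For instance
  ∂EF = F − E.
As a 7×21 matrix over Z this has rank 6, with invariant factors (1,1,1,1,1,1).

The boundary map ∂_2: C_2 → C_1 sends each 2-simplex [p,q,r] to [q,r] − [p,r] + [p,q]. For instance
  ∂BFG = FG − BG + BF,
  ∂DGJ = GJ − DJ + DG.
As a 21×14 matrix over Z this has rank 13, with invariant factors (1,1,1,1,1,1,1,1,1,1,1,1,1).

Now H_k = ker ∂_k / im ∂_{k+1}, so:

  H_0: rank C_0 − rank ∂_1 = 7 − 6 = 1, and the invariant factors of ∂_1 are all 1, so H_0 ≅ Z.
  H_1: rank ker ∂_1 − rank ∂_2 = (21 − 6) − 13 = 2, and the invariant factors of ∂_2 are all 1, so H_1 ≅ Z^2.
  H_2: rank ker ∂_2 − rank ∂_3 = (14 − 13) − 0 = 1, and there is no ∂_3, so H_2 ≅ Z.

As a check, the Euler characteristic is 7 − 21 + 14 = 0, which agrees with 1 − 2 + 1 = 0.
(K is a triangulation of the torus T^2.)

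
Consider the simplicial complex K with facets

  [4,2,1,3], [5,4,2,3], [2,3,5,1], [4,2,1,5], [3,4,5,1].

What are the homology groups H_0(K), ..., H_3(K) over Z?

We work with the vertex ordering 1 < 2 < 3 < 4 < 5. The simplices of K, each written with vertices in increasing order, are:

  0-simplices (5): [1], [2], [3], [4], [5]
  1-simplices (10): [1,2], [1,3], [1,4], [1,5], [2,3], [2,4], [2,5], [3,4], [3,5], [4,5]
  2-simplices (10): [1,2,3], [1,2,4], [1,2,5], [1,3,4], [1,3,5], [1,4,5], [2,3,4], [2,3,5], [2,4,5], [3,4,5]
  3-simplices (5): [1,2,3,4], [1,2,3,5], [1,2,4,5], [1,3,4,5], [2,3,4,5]

Hence C_0 ≅ Z^5, C_1 ≅ Z^10, C_2 ≅ Z^10, C_3 ≅ Z^5.

Boundary ∂_1: C_1 → C_0 maps an edge to its endpoints' difference, ∂[p,q] = q − p. For instance
  ∂[1,2] = [2] − [1].
The 5×10 boundary matrix has rank 4 and Smith normal form diag(1,1,1,1).

Boundary ∂_2: C_2 → C_1 acts by ∂[p,q,r] = [q,r] − [p,r] + [p,q]. For instance
  ∂[2,3,4] = [3,4] − [2,4] + [2,3],
  ∂[2,4,5] = [4,5] − [2,5] + [2,4].
This gives a 10×10 integer matrix of rank 6; reducing to Smith normal form yields diagonal entries (1,1,1,1,1,1).

Boundary ∂_3: C_3 → C_2 sends each 3-simplex σ to the alternating sum Σ_i (−1)^i (σ with its i-th vertex removed). For instance
  ∂[1,2,4,5] = [2,4,5] − [1,4,5] + [1,2,5] − [1,2,4],
  ∂[1,2,3,5] = [2,3,5] − [1,3,5] + [1,2,5] − [1,2,3].
This gives a 10×5 integer matrix of rank 4; reducing to Smith normal form yields diagonal entries (1,1,1,1).

Reading off H_k = ker ∂_k / im ∂_{k+1}:

  H_0: rank C_0 − rank ∂_1 = 5 − 4 = 1, and the invariant factors of ∂_1 are all 1, so H_0 = Z.
  H_1: rank ker ∂_1 − rank ∂_2 = (10 − 4) − 6 = 0, and the invariant factors of ∂_2 are all 1, so H_1 = 0.
  H_2: rank ker ∂_2 − rank ∂_3 = (10 − 6) − 4 = 0, and the invariant factors of ∂_3 are all 1, so H_2 = 0.
  H_3: rank ker ∂_3 − rank ∂_4 = (5 − 4) − 0 = 1, and there is no ∂_4, so H_3 = Z.

(K is a triangulation of the 3-sphere S^3.)

H_0 = Z,  H_1 = 0,  H_2 = 0,  H_3 = Z.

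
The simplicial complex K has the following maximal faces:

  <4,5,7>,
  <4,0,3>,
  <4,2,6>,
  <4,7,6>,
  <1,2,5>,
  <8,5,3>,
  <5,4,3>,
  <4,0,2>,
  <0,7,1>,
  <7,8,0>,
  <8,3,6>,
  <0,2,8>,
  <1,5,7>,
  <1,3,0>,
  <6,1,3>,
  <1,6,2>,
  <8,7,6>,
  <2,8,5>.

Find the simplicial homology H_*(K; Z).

H_0 = Z,  H_1 = Z^2,  H_2 = Z.

Fix the vertex order 0 < 1 < 2 < 3 < 4 < 5 < 6 < 7 < 8 and write every simplex with vertices in increasing order. Then dim K = 2 and the simplices of K are:

  0-simplices (9): [0], [1], [2], [3], [4], [5], [6], [7], [8]
  1-simplices (27): (27 of them)
  2-simplices (18): [0,1,3], [0,1,7], [0,2,4], [0,2,8], [0,3,4], [0,7,8], [1,2,5], [1,2,6], [1,3,6], [1,5,7], [2,4,6], [2,5,8], [3,4,5], [3,5,8], [3,6,8], [4,5,7], [4,6,7], [6,7,8]

so the chain groups are C_0 ≅ Z^9, C_1 ≅ Z^27, C_2 ≅ Z^18.

∂_1: C_1 → C_0 sends each edge [p,q] (with p < q) to q − p.
As a 9×27 matrix over Z this has rank 8, with invariant factors (1,1,1,1,1,1,1,1).

The boundary map ∂_2: C_2 → C_1 maps a triangle to the signed sum of its edges. For instance
  ∂[0,1,7] = [1,7] − [0,7] + [0,1],
  ∂[6,7,8] = [7,8] − [6,8] + [6,7].
The resulting 27×18 matrix has rank 17, and its Smith normal form has invariant factors (1,1,1,1,1,1,1,1,1,1,1,1,1,1,1,1,1).

From H_k ≅ ker(∂_k) / im(∂_{k+1}) we obtain:

  H_0: rank C_0 − rank ∂_1 = 9 − 8 = 1, and the invariant factors of ∂_1 are all 1, so H_0 = Z.
  H_1: rank ker ∂_1 − rank ∂_2 = (27 − 8) − 17 = 2, and the invariant factors of ∂_2 are all 1, so H_1 = Z^2.
  H_2: rank ker ∂_2 − rank ∂_3 = (18 − 17) − 0 = 1, and there is no ∂_3, so H_2 = Z.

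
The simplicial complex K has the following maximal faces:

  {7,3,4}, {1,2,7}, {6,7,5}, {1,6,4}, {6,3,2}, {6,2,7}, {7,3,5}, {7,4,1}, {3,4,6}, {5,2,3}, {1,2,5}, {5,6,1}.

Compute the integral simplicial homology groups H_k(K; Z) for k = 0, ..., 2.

Take the total order 1 < 2 < 3 < 4 < 5 < 6 < 7 on the vertex set. Then K (dimension 2) consists of the simplices:

  0-simplices (7): [1], [2], [3], [4], [5], [6], [7]
  1-simplices (18): [1,2], [1,4], [1,5], [1,6], [1,7], [2,3], [2,5], [2,6], [2,7], [3,4], [3,5], [3,6], [3,7], [4,6], [4,7], [5,6], [5,7], [6,7]
  2-simplices (12): [1,2,5], [1,2,7], [1,4,6], [1,4,7], [1,5,6], [2,3,5], [2,3,6], [2,6,7], [3,4,6], [3,4,7], [3,5,7], [5,6,7]

so the chain groups are C_0 ≅ Z^7, C_1 ≅ Z^18, C_2 ≅ Z^12.

∂_1: C_1 → C_0 is given by ∂[p,q] = [q] − [p].
The resulting 7×18 matrix has rank 6, and its Smith normal form has invariant factors (1,1,1,1,1,1).

The boundary map ∂_2: C_2 → C_1 sends each 2-simplex [p,q,r] to [q,r] − [p,r] + [p,q]. For instance
  ∂[2,3,5] = [3,5] − [2,5] + [2,3],
  ∂[3,4,7] = [4,7] − [3,7] + [3,4].
As a 18×12 matrix over Z this has rank 12, with invariant factors (1,1,1,1,1,1,1,1,1,1,1,2).

Reading off H_k = ker ∂_k / im ∂_{k+1}:

  H_0: rank C_0 − rank ∂_1 = 7 − 6 = 1, and the invariant factors of ∂_1 are all 1, so H_0 ≅ Z.
  H_1: rank ker ∂_1 − rank ∂_2 = (18 − 6) − 12 = 0, and ∂_2 has invariant factor 2 > 1, so H_1 ≅ Z/2Z.
  H_2: rank ker ∂_2 − rank ∂_3 = (12 − 12) − 0 = 0, and there is no ∂_3, so H_2 ≅ 0.

As a check, the Euler characteristic is 7 − 18 + 12 = 1, which agrees with 1 − 0 + 0 = 1.
(K is a triangulation of the real projective plane RP^2.)

H_0 = Z,  H_1 = Z/2Z,  H_2 = 0.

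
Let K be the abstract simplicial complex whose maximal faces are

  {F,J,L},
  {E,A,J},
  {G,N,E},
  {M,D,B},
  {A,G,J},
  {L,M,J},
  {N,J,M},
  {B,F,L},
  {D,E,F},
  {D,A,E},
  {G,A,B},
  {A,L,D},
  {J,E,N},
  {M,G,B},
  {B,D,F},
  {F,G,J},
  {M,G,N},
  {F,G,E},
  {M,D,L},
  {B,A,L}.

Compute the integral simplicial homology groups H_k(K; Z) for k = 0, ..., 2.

H_0 = Z,  H_1 = Z ⊕ Z/2,  H_2 = 0.

Order the vertices as A < B < D < E < F < G < J < L < M < N. Listing each simplex with vertices in this order, K has dimension 2 with simplices:

  0-simplices (10): A, B, D, E, F, G, J, L, M, N
  1-simplices (30): AB, AD, AE, AG, AJ, AL, BD, BF, BG, BL, BM, DE, DF, DL, DM, EF, EG, EJ, EN, FG, FJ, FL, GJ, GM, GN, JL, JM, JN, LM, MN
  2-simplices (20): ABG, ABL, ADE, ADL, AEJ, AGJ, BDF, BDM, BFL, BGM, DEF, DLM, EFG, EGN, EJN, FGJ, FJL, GMN, JLM, JMN

giving chain groups C_0 ≅ Z^10, C_1 ≅ Z^30, C_2 ≅ Z^20.

The boundary map ∂_1: C_1 → C_0 is given by ∂[p,q] = [q] − [p].
The 10×30 boundary matrix has rank 9 and Smith normal form diag(1,1,1,1,1,1,1,1,1).

The boundary map ∂_2: C_2 → C_1 sends each 2-simplex [p,q,r] to [q,r] − [p,r] + [p,q]. For instance
  ∂DEF = EF − DF + DE,
  ∂EGN = GN − EN + EG.
The 30×20 boundary matrix has rank 20 and Smith normal form diag(1,1,1,1,1,1,1,1,1,1,1,1,1,1,1,1,1,1,1,2).

Computing H_k = (kernel of ∂_k) / (image of ∂_{k+1}):

  H_0: rank C_0 − rank ∂_1 = 10 − 9 = 1, and the invariant factors of ∂_1 are all 1, so H_0 ≅ Z.
  H_1: rank ker ∂_1 − rank ∂_2 = (30 − 9) − 20 = 1, and ∂_2 has invariant factor 2 > 1, so H_1 ≅ Z ⊕ Z/2.
  H_2: rank ker ∂_2 − rank ∂_3 = (20 − 20) − 0 = 0, and there is no ∂_3, so H_2 ≅ 0.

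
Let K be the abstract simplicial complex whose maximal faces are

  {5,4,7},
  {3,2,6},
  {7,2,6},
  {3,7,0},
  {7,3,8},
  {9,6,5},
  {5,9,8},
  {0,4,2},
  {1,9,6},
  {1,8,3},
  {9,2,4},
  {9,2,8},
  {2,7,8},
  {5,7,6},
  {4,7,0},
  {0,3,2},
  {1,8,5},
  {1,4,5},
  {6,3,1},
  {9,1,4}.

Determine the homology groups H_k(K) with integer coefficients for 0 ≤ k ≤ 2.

H_0 = Z,  H_1 = Z ⊕ Z/2,  H_2 = 0.

We work with the vertex ordering 0 < 1 < 2 < 3 < 4 < 5 < 6 < 7 < 8 < 9. The simplices of K, each written with vertices in increasing order, are:

  0-simplices (10): [0], [1], [2], [3], [4], [5], [6], [7], [8], [9]
  1-simplices (30): (30 of them)
  2-simplices (20): (20 of them)

Hence C_0 ≅ Z^10, C_1 ≅ Z^30, C_2 ≅ Z^20.

The boundary map ∂_1: C_1 → C_0 sends each edge [p,q] (with p < q) to q − p.
The resulting 10×30 matrix has rank 9, and its Smith normal form has invariant factors (1,1,1,1,1,1,1,1,1).

Boundary ∂_2: C_2 → C_1 maps a triangle to the signed sum of its edges. For instance
  ∂[1,4,9] = [4,9] − [1,9] + [1,4],
  ∂[1,4,5] = [4,5] − [1,5] + [1,4].
This gives a 30×20 integer matrix of rank 20; reducing to Smith normal form yields diagonal entries (1,1,1,1,1,1,1,1,1,1,1,1,1,1,1,1,1,1,1,2).

Computing H_k = (kernel of ∂_k) / (image of ∂_{k+1}):

  H_0: rank C_0 − rank ∂_1 = 10 − 9 = 1, and the invariant factors of ∂_1 are all 1, so H_0 ≅ Z.
  H_1: rank ker ∂_1 − rank ∂_2 = (30 − 9) − 20 = 1, and ∂_2 has invariant factor 2 > 1, so H_1 ≅ Z ⊕ Z/2.
  H_2: rank ker ∂_2 − rank ∂_3 = (20 − 20) − 0 = 0, and there is no ∂_3, so H_2 ≅ 0.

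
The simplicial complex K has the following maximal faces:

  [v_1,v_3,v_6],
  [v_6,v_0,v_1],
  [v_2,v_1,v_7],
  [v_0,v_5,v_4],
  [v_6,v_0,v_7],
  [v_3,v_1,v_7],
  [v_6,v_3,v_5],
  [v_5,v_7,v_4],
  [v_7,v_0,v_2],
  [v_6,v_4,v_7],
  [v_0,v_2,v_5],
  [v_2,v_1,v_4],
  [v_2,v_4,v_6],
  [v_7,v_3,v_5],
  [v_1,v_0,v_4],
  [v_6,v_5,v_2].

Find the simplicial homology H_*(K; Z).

Order the vertices as v_0 < v_1 < v_2 < v_3 < v_4 < v_5 < v_6 < v_7. Listing each simplex with vertices in this order, K has dimension 2 with simplices:

  0-simplices (8): [v_0], [v_1], [v_2], [v_3], [v_4], [v_5], [v_6], [v_7]
  1-simplices (24): (24 of them)
  2-simplices (16): (16 of them)

Hence C_0 ≅ Z^8, C_1 ≅ Z^24, C_2 ≅ Z^16.

Boundary ∂_1: C_1 → C_0 maps an edge to its endpoints' difference, ∂[p,q] = q − p. For instance
  ∂[v_0,v_7] = [v_7] − [v_0].
This gives a 8×24 integer matrix of rank 7; reducing to Smith normal form yields diagonal entries (1,1,1,1,1,1,1).

∂_2: C_2 → C_1 acts by ∂[p,q,r] = [q,r] − [p,r] + [p,q]. For instance
  ∂[v_0,v_1,v_4] = [v_1,v_4] − [v_0,v_4] + [v_0,v_1],
  ∂[v_1,v_2,v_7] = [v_2,v_7] − [v_1,v_7] + [v_1,v_2].
The 24×16 boundary matrix has rank 15 and Smith normal form diag(1,1,1,1,1,1,1,1,1,1,1,1,1,1,1).

Now H_k = ker ∂_k / im ∂_{k+1}, so:

  H_0: rank C_0 − rank ∂_1 = 8 − 7 = 1, and the invariant factors of ∂_1 are all 1, so H_0 ≅ Z.
  H_1: rank ker ∂_1 − rank ∂_2 = (24 − 7) − 15 = 2, and the invariant factors of ∂_2 are all 1, so H_1 ≅ Z^2.
  H_2: rank ker ∂_2 − rank ∂_3 = (16 − 15) − 0 = 1, and there is no ∂_3, so H_2 ≅ Z.

(K is a triangulation of the torus T^2.)

H_0 ≅ Z,  H_1 ≅ Z^2,  H_2 ≅ Z.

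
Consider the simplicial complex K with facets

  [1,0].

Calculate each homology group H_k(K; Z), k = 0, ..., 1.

H_0 = Z,  H_1 = 0.

We work with the vertex ordering 0 < 1. The simplices of K, each written with vertices in increasing order, are:

  0-simplices (2): [0], [1]
  1-simplices (1): [0,1]

giving chain groups C_0 ≅ Z^2, C_1 ≅ Z^1.

The boundary map ∂_1: C_1 → C_0 maps an edge to its endpoints' difference, ∂[p,q] = q − p. For instance
  ∂[0,1] = [1] − [0].
The 2×1 boundary matrix has rank 1 and Smith normal form diag(1).

From H_k ≅ ker(∂_k) / im(∂_{k+1}) we obtain:

  H_0: rank C_0 − rank ∂_1 = 2 − 1 = 1, and the invariant factors of ∂_1 are all 1, so H_0 ≅ Z.
  H_1: rank ker ∂_1 − rank ∂_2 = (1 − 1) − 0 = 0, and there is no ∂_2, so H_1 ≅ 0.

As a check, the Euler characteristic is 2 − 1 = 1, which agrees with 1 − 0 = 1.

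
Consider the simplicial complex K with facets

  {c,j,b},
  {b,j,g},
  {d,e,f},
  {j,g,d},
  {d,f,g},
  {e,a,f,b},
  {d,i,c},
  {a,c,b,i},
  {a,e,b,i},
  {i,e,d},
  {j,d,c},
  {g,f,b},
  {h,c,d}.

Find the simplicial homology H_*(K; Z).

H_0 ≅ Z,  H_1 = 0,  H_2 ≅ Z,  H_3 = 0.

K has 10 vertices, 25 edges, 20 triangles, 3 3-simplices.
rank ∂_0 = 0, rank ∂_1 = 9 ⇒ b_0 = 10 − 0 − 9 = 1; all invariant factors of ∂_1 are 1 so no torsion. So H_0 = Z.
rank ∂_1 = 9, rank ∂_2 = 16 ⇒ b_1 = 25 − 9 − 16 = 0; all invariant factors of ∂_2 are 1 so no torsion. So H_1 = 0.
rank ∂_2 = 16, rank ∂_3 = 3 ⇒ b_2 = 20 − 16 − 3 = 1; all invariant factors of ∂_3 are 1 so no torsion. So H_2 = Z.
rank ∂_3 = 3, rank ∂_4 = 0 ⇒ b_3 = 3 − 3 − 0 = 0. So H_3 = 0.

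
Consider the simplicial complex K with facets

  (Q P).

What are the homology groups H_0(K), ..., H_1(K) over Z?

H_0 = Z,  H_1 = 0.

Fix the vertex order P < Q and write every simplex with vertices in increasing order. Then dim K = 1 and the simplices of K are:

  0-simplices (2): P, Q
  1-simplices (1): PQ

Hence C_0 ≅ Z^2, C_1 ≅ Z^1.

Boundary ∂_1: C_1 → C_0 sends each edge [p,q] (with p < q) to q − p. For instance
  ∂PQ = Q − P.
This gives a 2×1 integer matrix of rank 1; reducing to Smith normal form yields diagonal entries (1).

Computing H_k = (kernel of ∂_k) / (image of ∂_{k+1}):

  H_0: rank C_0 − rank ∂_1 = 2 − 1 = 1, and the invariant factors of ∂_1 are all 1, so H_0 ≅ Z.
  H_1: rank ker ∂_1 − rank ∂_2 = (1 − 1) − 0 = 0, and there is no ∂_2, so H_1 ≅ 0.

As a check, the Euler characteristic is 2 − 1 = 1, which agrees with 1 − 0 = 1.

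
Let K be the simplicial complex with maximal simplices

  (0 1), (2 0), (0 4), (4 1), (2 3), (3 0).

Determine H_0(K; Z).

K has 5 vertices, 6 edges.
rank ∂_0 = 0, rank ∂_1 = 4 ⇒ b_0 = 5 − 0 − 4 = 1; all invariant factors of ∂_1 are 1 so no torsion. So H_0 = Z.

H_0 ≅ Z.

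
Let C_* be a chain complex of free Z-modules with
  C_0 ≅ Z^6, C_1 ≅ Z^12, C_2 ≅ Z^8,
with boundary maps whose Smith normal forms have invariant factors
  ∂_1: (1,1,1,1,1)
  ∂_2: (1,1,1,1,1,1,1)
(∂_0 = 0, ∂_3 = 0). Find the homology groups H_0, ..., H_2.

H_0: b_0 = 6 − 0 − 5 = 1; torsion from ∂_1 factors > 1: none. So H_0 = Z.
H_1: b_1 = 12 − 5 − 7 = 0; torsion from ∂_2 factors > 1: none. So H_1 = 0.
H_2: b_2 = 8 − 7 − 0 = 1; torsion from ∂_3 factors > 1: none. So H_2 = Z.

H_0 = Z,  H_1 = 0,  H_2 = Z.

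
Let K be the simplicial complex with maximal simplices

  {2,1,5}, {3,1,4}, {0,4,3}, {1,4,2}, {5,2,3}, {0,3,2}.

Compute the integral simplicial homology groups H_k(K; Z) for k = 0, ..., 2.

H_0 = Z,  H_1 = Z,  H_2 = 0.

Order the vertices as 0 < 1 < 2 < 3 < 4 < 5. Listing each simplex with vertices in this order, K has dimension 2 with simplices:

  0-simplices (6): [0], [1], [2], [3], [4], [5]
  1-simplices (12): [0,2], [0,3], [0,4], [1,2], [1,3], [1,4], [1,5], [2,3], [2,4], [2,5], [3,4], [3,5]
  2-simplices (6): [0,2,3], [0,3,4], [1,2,4], [1,2,5], [1,3,4], [2,3,5]

so the chain groups are C_0 ≅ Z^6, C_1 ≅ Z^12, C_2 ≅ Z^6.

∂_1: C_1 → C_0 maps an edge to its endpoints' difference, ∂[p,q] = q − p.
The 6×12 boundary matrix has rank 5 and Smith normal form diag(1,1,1,1,1).

The boundary map ∂_2: C_2 → C_1 maps a triangle to the signed sum of its edges. For instance
  ∂[1,3,4] = [3,4] − [1,4] + [1,3],
  ∂[1,2,4] = [2,4] − [1,4] + [1,2].
This gives a 12×6 integer matrix of rank 6; reducing to Smith normal form yields diagonal entries (1,1,1,1,1,1).

Now H_k = ker ∂_k / im ∂_{k+1}, so:

  H_0: rank C_0 − rank ∂_1 = 6 − 5 = 1, and the invariant factors of ∂_1 are all 1, so H_0 ≅ Z.
  H_1: rank ker ∂_1 − rank ∂_2 = (12 − 5) − 6 = 1, and the invariant factors of ∂_2 are all 1, so H_1 ≅ Z.
  H_2: rank ker ∂_2 − rank ∂_3 = (6 − 6) − 0 = 0, and there is no ∂_3, so H_2 ≅ 0.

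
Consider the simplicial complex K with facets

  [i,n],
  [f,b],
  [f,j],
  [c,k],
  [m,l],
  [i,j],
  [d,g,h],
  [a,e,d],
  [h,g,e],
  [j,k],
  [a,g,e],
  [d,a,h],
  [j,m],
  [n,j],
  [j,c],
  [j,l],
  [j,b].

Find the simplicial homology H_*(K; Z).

H_0 = Z^2,  H_1 = Z^5,  H_2 = 0.

We work with the vertex ordering a < b < c < d < e < f < g < h < i < j < k < l < m < n. The simplices of K, each written with vertices in increasing order, are:

  0-simplices (14): a, b, c, d, e, f, g, h, i, j, k, l, m, n
  1-simplices (22): ad, ae, ag, ah, bf, bj, cj, ck, de, dg, dh, eg, eh, fj, gh, ij, in, jk, jl, jm, jn, lm
  2-simplices (5): ade, adh, aeg, dgh, egh

Hence C_0 ≅ Z^14, C_1 ≅ Z^22, C_2 ≅ Z^5.

Boundary ∂_1: C_1 → C_0 is given by ∂[p,q] = [q] − [p]. For instance
  ∂ag = g − a.
The resulting 14×22 matrix has rank 12, and its Smith normal form has invariant factors (1,1,1,1,1,1,1,1,1,1,1,1).

The boundary map ∂_2: C_2 → C_1 acts by ∂[p,q,r] = [q,r] − [p,r] + [p,q]. For instance
  ∂adh = dh − ah + ad,
  ∂egh = gh − eh + eg.
The 22×5 boundary matrix has rank 5 and Smith normal form diag(1,1,1,1,1).

Computing H_k = (kernel of ∂_k) / (image of ∂_{k+1}):

  H_0: rank C_0 − rank ∂_1 = 14 − 12 = 2, and the invariant factors of ∂_1 are all 1, so H_0 = Z^2.
  H_1: rank ker ∂_1 − rank ∂_2 = (22 − 12) − 5 = 5, and the invariant factors of ∂_2 are all 1, so H_1 = Z^5.
  H_2: rank ker ∂_2 − rank ∂_3 = (5 − 5) − 0 = 0, and there is no ∂_3, so H_2 = 0.

(K is a triangulation of the disjoint union of a wedge of 4 circles and the Möbius band.)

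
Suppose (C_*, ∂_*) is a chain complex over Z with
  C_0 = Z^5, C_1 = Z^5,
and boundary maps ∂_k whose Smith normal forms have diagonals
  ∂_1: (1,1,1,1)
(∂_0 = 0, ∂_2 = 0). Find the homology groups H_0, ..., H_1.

H_0: b_0 = 5 − 0 − 4 = 1; torsion from ∂_1 factors > 1: none. So H_0 ≅ Z.
H_1: b_1 = 5 − 4 − 0 = 1; torsion from ∂_2 factors > 1: none. So H_1 ≅ Z.

H_0 ≅ Z,  H_1 ≅ Z.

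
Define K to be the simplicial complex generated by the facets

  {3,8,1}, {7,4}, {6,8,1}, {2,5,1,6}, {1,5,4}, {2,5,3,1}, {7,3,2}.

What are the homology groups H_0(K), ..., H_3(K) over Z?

H_0 ≅ Z,  H_1 ≅ Z,  H_2 = 0,  H_3 = 0.

Take the total order 1 < 2 < 3 < 4 < 5 < 6 < 7 < 8 on the vertex set. Then K (dimension 3) consists of the simplices:

  0-simplices (8): [1], [2], [3], [4], [5], [6], [7], [8]
  1-simplices (17): [1,2], [1,3], [1,4], [1,5], [1,6], [1,8], [2,3], [2,5], [2,6], [2,7], [3,5], [3,7], [3,8], [4,5], [4,7], [5,6], [6,8]
  2-simplices (11): [1,2,3], [1,2,5], [1,2,6], [1,3,5], [1,3,8], [1,4,5], [1,5,6], [1,6,8], [2,3,5], [2,3,7], [2,5,6]
  3-simplices (2): [1,2,3,5], [1,2,5,6]

so the chain groups are C_0 ≅ Z^8, C_1 ≅ Z^17, C_2 ≅ Z^11, C_3 ≅ Z^2.

The boundary map ∂_1: C_1 → C_0 sends each edge [p,q] (with p < q) to q − p. For instance
  ∂[1,6] = [6] − [1].
The 8×17 boundary matrix has rank 7 and Smith normal form diag(1,1,1,1,1,1,1).

The boundary map ∂_2: C_2 → C_1 acts by ∂[p,q,r] = [q,r] − [p,r] + [p,q]. For instance
  ∂[1,5,6] = [5,6] − [1,6] + [1,5],
  ∂[1,2,5] = [2,5] − [1,5] + [1,2].
As a 17×11 matrix over Z this has rank 9, with invariant factors (1,1,1,1,1,1,1,1,1).

∂_3: C_3 → C_2 sends each 3-simplex σ to the alternating sum Σ_i (−1)^i (σ with its i-th vertex removed). For instance
  ∂[1,2,3,5] = [2,3,5] − [1,3,5] + [1,2,5] − [1,2,3],
  ∂[1,2,5,6] = [2,5,6] − [1,5,6] + [1,2,6] − [1,2,5].
As a 11×2 matrix over Z this has rank 2, with invariant factors (1,1).

From H_k ≅ ker(∂_k) / im(∂_{k+1}) we obtain:

  H_0: rank C_0 − rank ∂_1 = 8 − 7 = 1, and the invariant factors of ∂_1 are all 1, so H_0 = Z.
  H_1: rank ker ∂_1 − rank ∂_2 = (17 − 7) − 9 = 1, and the invariant factors of ∂_2 are all 1, so H_1 = Z.
  H_2: rank ker ∂_2 − rank ∂_3 = (11 − 9) − 2 = 0, and the invariant factors of ∂_3 are all 1, so H_2 = 0.
  H_3: rank ker ∂_3 − rank ∂_4 = (2 − 2) − 0 = 0, and there is no ∂_4, so H_3 = 0.

As a check, the Euler characteristic is 8 − 17 + 11 − 2 = 0, which agrees with 1 − 1 + 0 − 0 = 0.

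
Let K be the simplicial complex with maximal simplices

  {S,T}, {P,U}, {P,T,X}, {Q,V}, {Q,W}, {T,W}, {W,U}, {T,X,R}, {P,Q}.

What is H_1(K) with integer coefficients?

Fix the vertex order P < Q < R < S < T < U < V < W < X and write every simplex with vertices in increasing order. Then dim K = 2 and the simplices of K are:

  0-simplices (9): P, Q, R, S, T, U, V, W, X
  1-simplices (12): PQ, PT, PU, PX, QV, QW, RT, RX, ST, TW, TX, UW
  2-simplices (2): PTX, RTX

giving chain groups C_0 ≅ Z^9, C_1 ≅ Z^12, C_2 ≅ Z^2.

∂_1: C_1 → C_0 is given by ∂[p,q] = [q] − [p].
The 9×12 boundary matrix has rank 8 and Smith normal form diag(1,1,1,1,1,1,1,1).

Boundary ∂_2: C_2 → C_1 acts by ∂[p,q,r] = [q,r] − [p,r] + [p,q]. For instance
  ∂PTX = TX − PX + PT,
  ∂RTX = TX − RX + RT.
The resulting 12×2 matrix has rank 2, and its Smith normal form has invariant factors (1,1).

Computing H_k = (kernel of ∂_k) / (image of ∂_{k+1}):

  H_1: rank ker ∂_1 − rank ∂_2 = (12 − 8) − 2 = 2, and the invariant factors of ∂_2 are all 1, so H_1 ≅ Z^2.

H_1 = Z^2.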